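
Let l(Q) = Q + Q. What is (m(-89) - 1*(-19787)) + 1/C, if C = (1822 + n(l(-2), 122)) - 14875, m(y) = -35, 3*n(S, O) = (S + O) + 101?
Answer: 256380959/12980 ≈ 19752.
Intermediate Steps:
l(Q) = 2*Q
n(S, O) = 101/3 + O/3 + S/3 (n(S, O) = ((S + O) + 101)/3 = ((O + S) + 101)/3 = (101 + O + S)/3 = 101/3 + O/3 + S/3)
C = -12980 (C = (1822 + (101/3 + (⅓)*122 + (2*(-2))/3)) - 14875 = (1822 + (101/3 + 122/3 + (⅓)*(-4))) - 14875 = (1822 + (101/3 + 122/3 - 4/3)) - 14875 = (1822 + 73) - 14875 = 1895 - 14875 = -12980)
(m(-89) - 1*(-19787)) + 1/C = (-35 - 1*(-19787)) + 1/(-12980) = (-35 + 19787) - 1/12980 = 19752 - 1/12980 = 256380959/12980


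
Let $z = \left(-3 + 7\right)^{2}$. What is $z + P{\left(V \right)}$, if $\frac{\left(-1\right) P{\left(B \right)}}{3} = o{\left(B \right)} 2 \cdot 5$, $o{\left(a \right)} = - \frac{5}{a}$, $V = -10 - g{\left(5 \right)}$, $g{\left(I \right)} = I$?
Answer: $6$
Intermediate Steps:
$V = -15$ ($V = -10 - 5 = -15$)
$z = 16$ ($z = 4^{2} = 16$)
$P{\left(B \right)} = \frac{150}{B}$ ($P{\left(B \right)} = - 3 - \frac{5}{B} 2 \cdot 5 = - 3 - \frac{10}{B} 5 = - 3 \left(- \frac{50}{B}\right) = \frac{150}{B}$)
$z + P{\left(V \right)} = 16 + \frac{150}{-15} = 16 + 150 \left(- \frac{1}{15}\right) = 16 - 10 = 6$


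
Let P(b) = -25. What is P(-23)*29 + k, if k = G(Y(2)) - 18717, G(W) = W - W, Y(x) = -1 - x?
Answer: -19442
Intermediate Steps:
G(W) = 0
k = -18717 (k = 0 - 18717 = -18717)
P(-23)*29 + k = -25*29 - 18717 = -725 - 18717 = -19442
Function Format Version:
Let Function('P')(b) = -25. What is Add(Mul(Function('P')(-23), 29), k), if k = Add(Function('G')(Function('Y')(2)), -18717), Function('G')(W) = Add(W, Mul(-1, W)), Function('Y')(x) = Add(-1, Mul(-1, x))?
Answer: -19442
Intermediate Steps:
Function('G')(W) = 0
k = -18717 (k = Add(0, -18717) = -18717)
Add(Mul(Function('P')(-23), 29), k) = Add(Mul(-25, 29), -18717) = Add(-725, -18717) = -19442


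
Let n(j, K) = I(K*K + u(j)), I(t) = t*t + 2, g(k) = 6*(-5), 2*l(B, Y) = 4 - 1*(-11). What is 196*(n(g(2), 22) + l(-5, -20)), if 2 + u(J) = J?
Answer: 40045446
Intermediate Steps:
l(B, Y) = 15/2 (l(B, Y) = (4 - 1*(-11))/2 = (4 + 11)/2 = (½)*15 = 15/2)
u(J) = -2 + J
g(k) = -30
I(t) = 2 + t² (I(t) = t² + 2 = 2 + t²)
n(j, K) = 2 + (-2 + j + K²)² (n(j, K) = 2 + (K*K + (-2 + j))² = 2 + (K² + (-2 + j))² = 2 + (-2 + j + K²)²)
196*(n(g(2), 22) + l(-5, -20)) = 196*((2 + (-2 - 30 + 22²)²) + 15/2) = 196*((2 + (-2 - 30 + 484)²) + 15/2) = 196*((2 + 452²) + 15/2) = 196*((2 + 204304) + 15/2) = 196*(204306 + 15/2) = 196*(408627/2) = 40045446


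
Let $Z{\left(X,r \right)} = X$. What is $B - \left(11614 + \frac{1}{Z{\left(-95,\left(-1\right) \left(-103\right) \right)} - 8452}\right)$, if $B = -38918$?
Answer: $- \frac{431897003}{8547} \approx -50532.0$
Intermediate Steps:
$B - \left(11614 + \frac{1}{Z{\left(-95,\left(-1\right) \left(-103\right) \right)} - 8452}\right) = -38918 - \left(11614 + \frac{1}{-95 - 8452}\right) = -38918 - \frac{99264857}{8547} = - \frac{431897003}{8547}$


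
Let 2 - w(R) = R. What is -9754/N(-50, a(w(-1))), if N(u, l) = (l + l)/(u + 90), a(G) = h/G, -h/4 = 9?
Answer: 48770/3 ≈ 16257.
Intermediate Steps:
h = -36 (h = -4*9 = -36)
w(R) = 2 - R
a(G) = -36/G
N(u, l) = 2*l/(90 + u) (N(u, l) = (2*l)/(90 + u) = 2*l/(90 + u))
-9754/N(-50, a(w(-1))) = -9754/(2*(-36/(2 - 1*(-1)))/(90 - 50)) = -9754/(2*(-36/(2 + 1))/40) = -9754/(2*(-36/3)*(1/40)) = -9754/(2*(-36*⅓)*(1/40)) = -9754/(2*(-12)*(1/40)) = -9754/(-⅗) = -9754*(-5/3) = 48770/3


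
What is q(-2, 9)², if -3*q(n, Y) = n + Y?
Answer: 49/9 ≈ 5.4444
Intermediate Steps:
q(n, Y) = -Y/3 - n/3 (q(n, Y) = -(n + Y)/3 = -(Y + n)/3 = -Y/3 - n/3)
q(-2, 9)² = (-⅓*9 - ⅓*(-2))² = (-3 + ⅔)² = (-7/3)² = 49/9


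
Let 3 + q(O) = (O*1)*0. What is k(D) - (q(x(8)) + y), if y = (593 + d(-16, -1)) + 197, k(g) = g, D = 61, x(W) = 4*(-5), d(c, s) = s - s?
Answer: -726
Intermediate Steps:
d(c, s) = 0
x(W) = -20
q(O) = -3 (q(O) = -3 + (O*1)*0 = -3 + O*0 = -3 + 0 = -3)
y = 790 (y = (593 + 0) + 197 = 593 + 197 = 790)
k(D) - (q(x(8)) + y) = 61 - (-3 + 790) = 61 - 1*787 = 61 - 787 = -726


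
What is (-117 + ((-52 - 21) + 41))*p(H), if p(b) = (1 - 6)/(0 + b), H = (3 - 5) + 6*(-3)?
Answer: -149/4 ≈ -37.250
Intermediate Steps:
H = -20 (H = -2 - 18 = -20)
p(b) = -5/b
(-117 + ((-52 - 21) + 41))*p(H) = (-117 + ((-52 - 21) + 41))*(-5/(-20)) = (-117 + (-73 + 41))*(-5*(-1/20)) = (-117 - 32)*(¼) = -149*¼ = -149/4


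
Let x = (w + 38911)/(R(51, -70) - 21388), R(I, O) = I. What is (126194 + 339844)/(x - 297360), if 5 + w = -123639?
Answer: -9943852806/6344685587 ≈ -1.5673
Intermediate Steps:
w = -123644 (w = -5 - 123639 = -123644)
x = 84733/21337 (x = (-123644 + 38911)/(51 - 21388) = -84733/(-21337) = -84733*(-1/21337) = 84733/21337 ≈ 3.9712)
(126194 + 339844)/(x - 297360) = (126194 + 339844)/(84733/21337 - 297360) = 466038/(-6344685587/21337) = 466038*(-21337/6344685587) = -9943852806/6344685587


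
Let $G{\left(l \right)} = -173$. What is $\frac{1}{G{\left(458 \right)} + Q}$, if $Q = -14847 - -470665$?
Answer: $\frac{1}{455645} \approx 2.1947 \cdot 10^{-6}$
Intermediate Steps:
$Q = 455818$ ($Q = -14847 + 470665 = 455818$)
$\frac{1}{G{\left(458 \right)} + Q} = \frac{1}{-173 + 455818} = \frac{1}{455645}$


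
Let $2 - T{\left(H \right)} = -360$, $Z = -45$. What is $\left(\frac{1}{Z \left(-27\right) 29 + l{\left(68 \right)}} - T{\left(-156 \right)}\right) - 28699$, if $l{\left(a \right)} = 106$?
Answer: $- \frac{1027044800}{35341} \approx -29061.0$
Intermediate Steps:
$T{\left(H \right)} = 362$ ($T{\left(H \right)} = 2 - -360 = 2 + 360 = 362$)
$\left(\frac{1}{Z \left(-27\right) 29 + l{\left(68 \right)}} - T{\left(-156 \right)}\right) - 28699 = \left(\frac{1}{\left(-45\right) \left(-27\right) 29 + 106} - 362\right) - 28699 = \left(\frac{1}{1215 \cdot 29 + 106} - 362\right) - 28699 = \left(\frac{1}{35235 + 106} - 362\right) - 28699 = \left(\frac{1}{35341} - 362\right) - 28699 = - \frac{12793441}{35341} - 28699 = - \frac{1027044800}{35341}$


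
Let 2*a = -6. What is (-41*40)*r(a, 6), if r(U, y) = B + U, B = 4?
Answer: -1640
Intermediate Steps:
a = -3 (a = (½)*(-6) = -3)
r(U, y) = 4 + U
(-41*40)*r(a, 6) = (-41*40)*(4 - 3) = -1640*1 = -1640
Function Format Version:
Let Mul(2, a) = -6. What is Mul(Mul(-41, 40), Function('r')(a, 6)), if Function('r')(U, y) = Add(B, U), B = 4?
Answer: -1640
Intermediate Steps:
a = -3 (a = Mul(Rational(1, 2), -6) = -3)
Function('r')(U, y) = Add(4, U)
Mul(Mul(-41, 40), Function('r')(a, 6)) = Mul(Mul(-41, 40), Add(4, -3)) = Mul(-1640, 1) = -1640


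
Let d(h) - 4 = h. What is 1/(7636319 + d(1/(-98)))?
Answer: 98/748359653 ≈ 1.3095e-7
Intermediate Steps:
d(h) = 4 + h
1/(7636319 + d(1/(-98))) = 1/(7636319 + (4 + 1/(-98))) = 1/(7636319 + (4 - 1/98)) = 1/(7636319 + 391/98) = 1/(748359653/98) = 98/748359653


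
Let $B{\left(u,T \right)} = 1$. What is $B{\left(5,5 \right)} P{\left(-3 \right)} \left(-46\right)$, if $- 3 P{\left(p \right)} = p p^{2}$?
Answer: $-414$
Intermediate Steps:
$P{\left(p \right)} = - \frac{p^{3}}{3}$ ($P{\left(p \right)} = - \frac{p p^{2}}{3} = - \frac{p^{3}}{3}$)
$B{\left(5,5 \right)} P{\left(-3 \right)} \left(-46\right) = 1 \left(- \frac{\left(-3\right)^{3}}{3}\right) \left(-46\right) = 1 \left(\left(- \frac{1}{3}\right) \left(-27\right)\right) \left(-46\right) = 1 \cdot 9 \left(-46\right) = 9 \left(-46\right) = -414$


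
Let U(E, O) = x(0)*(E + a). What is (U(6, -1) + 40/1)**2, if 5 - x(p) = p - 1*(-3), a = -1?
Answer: 2500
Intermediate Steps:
x(p) = 2 - p (x(p) = 5 - (p - 1*(-3)) = 5 - (p + 3) = 5 - (3 + p) = 5 + (-3 - p) = 2 - p)
U(E, O) = -2 + 2*E (U(E, O) = (2 - 1*0)*(E - 1) = (2 + 0)*(-1 + E) = 2*(-1 + E) = -2 + 2*E)
(U(6, -1) + 40/1)**2 = ((-2 + 2*6) + 40/1)**2 = ((-2 + 12) + 40*1)**2 = (10 + 40)**2 = 50**2 = 2500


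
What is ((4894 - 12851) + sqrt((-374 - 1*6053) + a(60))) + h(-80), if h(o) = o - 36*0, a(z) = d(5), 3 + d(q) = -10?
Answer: -8037 + 2*I*sqrt(1610) ≈ -8037.0 + 80.25*I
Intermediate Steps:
d(q) = -13 (d(q) = -3 - 10 = -13)
a(z) = -13
h(o) = o (h(o) = o + 0 = o)
((4894 - 12851) + sqrt((-374 - 1*6053) + a(60))) + h(-80) = ((4894 - 12851) + sqrt((-374 - 1*6053) - 13)) - 80 = (-7957 + sqrt((-374 - 6053) - 13)) - 80 = (-7957 + sqrt(-6427 - 13)) - 80 = (-7957 + sqrt(-6440)) - 80 = (-7957 + 2*I*sqrt(1610)) - 80 = -8037 + 2*I*sqrt(1610)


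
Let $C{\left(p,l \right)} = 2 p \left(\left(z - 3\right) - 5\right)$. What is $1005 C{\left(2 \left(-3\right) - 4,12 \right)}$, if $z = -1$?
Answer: $180900$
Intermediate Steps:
$C{\left(p,l \right)} = - 18 p$ ($C{\left(p,l \right)} = 2 p \left(\left(-1 - 3\right) - 5\right) = 2 p \left(-4 - 5\right) = 2 p \left(-9\right) = - 18 p$)
$1005 C{\left(2 \left(-3\right) - 4,12 \right)} = 1005 \left(- 18 \left(2 \left(-3\right) - 4\right)\right) = 1005 \left(- 18 \left(-6 - 4\right)\right) = 1005 \left(\left(-18\right) \left(-10\right)\right) = 1005 \cdot 180 = 180900$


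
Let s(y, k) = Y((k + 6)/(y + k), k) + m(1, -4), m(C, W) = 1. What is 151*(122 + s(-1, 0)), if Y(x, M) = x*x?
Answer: 24009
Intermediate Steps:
Y(x, M) = x²
s(y, k) = 1 + (6 + k)²/(k + y)² (s(y, k) = ((k + 6)/(y + k))² + 1 = ((6 + k)/(k + y))² + 1 = (6 + k)²/(k + y)² + 1 = 1 + (6 + k)²/(k + y)²)
151*(122 + s(-1, 0)) = 151*(122 + (1 + (6 + 0)²/(0 - 1)²)) = 151*(122 + (1 + 6²/(-1)²)) = 151*(122 + (1 + 36*1)) = 151*(122 + (1 + 36)) = 151*(122 + 37) = 151*159 = 24009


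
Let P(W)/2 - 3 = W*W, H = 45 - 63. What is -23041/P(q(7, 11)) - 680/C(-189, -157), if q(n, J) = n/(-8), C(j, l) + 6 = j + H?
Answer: -156883576/51333 ≈ -3056.2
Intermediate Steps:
H = -18
C(j, l) = -24 + j (C(j, l) = -6 + (j - 18) = -6 + (-18 + j) = -24 + j)
q(n, J) = -n/8 (q(n, J) = n*(-1/8) = -n/8)
P(W) = 6 + 2*W**2 (P(W) = 6 + 2*(W*W) = 6 + 2*W**2)
-23041/P(q(7, 11)) - 680/C(-189, -157) = -23041/(6 + 2*(-1/8*7)**2) - 680/(-24 - 189) = -23041/(6 + 2*(-7/8)**2) - 680/(-213) = -23041/(6 + 2*(49/64)) - 680*(-1/213) = -23041/(6 + 49/32) + 680/213 = -23041/241/32 + 680/213 = -23041*32/241 + 680/213 = -737312/241 + 680/213 = -156883576/51333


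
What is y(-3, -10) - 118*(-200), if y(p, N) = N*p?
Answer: 23630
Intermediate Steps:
y(-3, -10) - 118*(-200) = -10*(-3) - 118*(-200) = 30 + 23600 = 23630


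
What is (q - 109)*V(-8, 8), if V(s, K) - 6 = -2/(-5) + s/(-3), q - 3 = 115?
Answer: 408/5 ≈ 81.600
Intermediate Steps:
q = 118 (q = 3 + 115 = 118)
V(s, K) = 32/5 - s/3 (V(s, K) = 6 + (-2/(-5) + s/(-3)) = 6 + (-2*(-1/5) + s*(-1/3)) = 6 + (2/5 - s/3) = 32/5 - s/3)
(q - 109)*V(-8, 8) = (118 - 109)*(32/5 - 1/3*(-8)) = 9*(32/5 + 8/3) = 9*(136/15) = 408/5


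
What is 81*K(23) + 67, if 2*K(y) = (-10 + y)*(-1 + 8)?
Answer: 7505/2 ≈ 3752.5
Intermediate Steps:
K(y) = -35 + 7*y/2 (K(y) = ((-10 + y)*(-1 + 8))/2 = ((-10 + y)*7)/2 = (-70 + 7*y)/2 = -35 + 7*y/2)
81*K(23) + 67 = 81*(-35 + (7/2)*23) + 67 = 81*(-35 + 161/2) + 67 = 81*(91/2) + 67 = 7371/2 + 67 = 7505/2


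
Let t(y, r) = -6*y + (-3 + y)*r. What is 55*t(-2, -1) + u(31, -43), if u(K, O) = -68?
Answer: 867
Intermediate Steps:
t(y, r) = -6*y + r*(-3 + y)
55*t(-2, -1) + u(31, -43) = 55*(-6*(-2) - 3*(-1) - 1*(-2)) - 68 = 55*(12 + 3 + 2) - 68 = 55*17 - 68 = 935 - 68 = 867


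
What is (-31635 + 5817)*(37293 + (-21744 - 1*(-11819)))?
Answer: -706587024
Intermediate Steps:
(-31635 + 5817)*(37293 + (-21744 - 1*(-11819))) = -25818*(37293 + (-21744 + 11819)) = -25818*(37293 - 9925) = -25818*27368 = -706587024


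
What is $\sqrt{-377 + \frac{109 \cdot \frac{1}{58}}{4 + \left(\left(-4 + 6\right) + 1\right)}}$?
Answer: $\frac{i \sqrt{62098918}}{406} \approx 19.41 i$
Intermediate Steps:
$\sqrt{-377 + \frac{109 \cdot \frac{1}{58}}{4 + \left(\left(-4 + 6\right) + 1\right)}} = \sqrt{-377 + \frac{109 \cdot \frac{1}{58}}{4 + \left(2 + 1\right)}} = \sqrt{-377 + \frac{109}{58 \left(4 + 3\right)}} = \sqrt{-377 + \frac{109}{58 \cdot 7}} = \sqrt{-377 + \frac{109}{58} \cdot \frac{1}{7}} = \sqrt{-377 + \frac{109}{406}} = \sqrt{- \frac{152953}{406}} = \frac{i \sqrt{62098918}}{406}$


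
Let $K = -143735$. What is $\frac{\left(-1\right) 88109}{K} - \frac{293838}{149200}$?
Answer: $- \frac{2908894213}{2144526200} \approx -1.3564$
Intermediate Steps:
$\frac{\left(-1\right) 88109}{K} - \frac{293838}{149200} = \frac{\left(-1\right) 88109}{-143735} - \frac{293838}{149200} = \left(-88109\right) \left(- \frac{1}{143735}\right) - \frac{146919}{74600} = \frac{88109}{143735} - \frac{146919}{74600} = - \frac{2908894213}{2144526200}$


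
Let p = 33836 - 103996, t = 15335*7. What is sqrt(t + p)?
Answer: sqrt(37185) ≈ 192.83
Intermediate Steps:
t = 107345
p = -70160
sqrt(t + p) = sqrt(107345 - 70160) = sqrt(37185)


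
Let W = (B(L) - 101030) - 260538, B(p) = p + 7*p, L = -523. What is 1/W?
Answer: -1/365752 ≈ -2.7341e-6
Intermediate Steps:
B(p) = 8*p
W = -365752 (W = (8*(-523) - 101030) - 260538 = (-4184 - 101030) - 260538 = -105214 - 260538 = -365752)
1/W = 1/(-365752) = -1/365752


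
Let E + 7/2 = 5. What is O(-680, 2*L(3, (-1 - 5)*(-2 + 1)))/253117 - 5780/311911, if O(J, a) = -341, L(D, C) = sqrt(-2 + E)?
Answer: -1569377911/78949976587 ≈ -0.019878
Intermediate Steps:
E = 3/2 (E = -7/2 + 5 = 3/2 ≈ 1.5000)
L(D, C) = I*sqrt(2)/2 (L(D, C) = sqrt(-2 + 3/2) = sqrt(-1/2) = I*sqrt(2)/2)
O(-680, 2*L(3, (-1 - 5)*(-2 + 1)))/253117 - 5780/311911 = -341/253117 - 5780/311911 = -1569377911/78949976587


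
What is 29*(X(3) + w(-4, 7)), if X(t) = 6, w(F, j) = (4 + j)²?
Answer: 3683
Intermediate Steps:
29*(X(3) + w(-4, 7)) = 29*(6 + (4 + 7)²) = 29*(6 + 11²) = 29*(6 + 121) = 29*127 = 3683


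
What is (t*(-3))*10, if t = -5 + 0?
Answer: 150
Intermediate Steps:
t = -5
(t*(-3))*10 = -5*(-3)*10 = 15*10 = 150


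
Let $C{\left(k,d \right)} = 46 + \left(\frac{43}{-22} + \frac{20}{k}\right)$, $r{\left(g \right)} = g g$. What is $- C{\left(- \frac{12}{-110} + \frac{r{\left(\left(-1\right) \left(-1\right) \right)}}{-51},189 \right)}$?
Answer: $- \frac{1477419}{5522} \approx -267.55$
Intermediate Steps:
$r{\left(g \right)} = g^{2}$
$C{\left(k,d \right)} = \frac{969}{22} + \frac{20}{k}$ ($C{\left(k,d \right)} = 46 + \left(43 \left(- \frac{1}{22}\right) + \frac{20}{k}\right) = 46 - \left(\frac{43}{22} - \frac{20}{k}\right) = \frac{969}{22} + \frac{20}{k}$)
$- C{\left(- \frac{12}{-110} + \frac{r{\left(\left(-1\right) \left(-1\right) \right)}}{-51},189 \right)} = - (\frac{969}{22} + \frac{20}{- \frac{12}{-110} + \frac{\left(\left(-1\right) \left(-1\right)\right)^{2}}{-51}}) = - (\frac{969}{22} + \frac{20}{\left(-12\right) \left(- \frac{1}{110}\right) + 1^{2} \left(- \frac{1}{51}\right)}) = - (\frac{969}{22} + \frac{20}{\frac{6}{55} + 1 \left(- \frac{1}{51}\right)}) = - (\frac{969}{22} + \frac{20}{\frac{6}{55} - \frac{1}{51}}) = - (\frac{969}{22} + \frac{20}{\frac{251}{2805}}) = - (\frac{969}{22} + 20 \cdot \frac{2805}{251}) = - (\frac{969}{22} + \frac{56100}{251}) = \left(-1\right) \frac{1477419}{5522} = - \frac{1477419}{5522}$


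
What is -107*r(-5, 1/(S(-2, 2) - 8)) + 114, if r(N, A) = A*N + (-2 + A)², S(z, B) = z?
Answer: -41137/100 ≈ -411.37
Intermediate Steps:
r(N, A) = (-2 + A)² + A*N
-107*r(-5, 1/(S(-2, 2) - 8)) + 114 = -107*((-2 + 1/(-2 - 8))² - 5/(-2 - 8)) + 114 = -107*((-2 + 1/(-10))² - 5/(-10)) + 114 = -107*((-2 - ⅒)² - ⅒*(-5)) + 114 = -107*((-21/10)² + ½) + 114 = -107*(441/100 + ½) + 114 = -107*491/100 + 114 = -52537/100 + 114 = -41137/100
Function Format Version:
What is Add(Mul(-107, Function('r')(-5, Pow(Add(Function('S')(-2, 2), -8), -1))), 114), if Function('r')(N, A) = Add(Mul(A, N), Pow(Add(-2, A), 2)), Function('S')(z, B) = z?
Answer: Rational(-41137, 100) ≈ -411.37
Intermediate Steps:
Function('r')(N, A) = Add(Pow(Add(-2, A), 2), Mul(A, N))
Add(Mul(-107, Function('r')(-5, Pow(Add(Function('S')(-2, 2), -8), -1))), 114) = Add(Mul(-107, Add(Pow(Add(-2, Pow(Add(-2, -8), -1)), 2), Mul(Pow(Add(-2, -8), -1), -5))), 114) = Add(Mul(-107, Add(Pow(Add(-2, Pow(-10, -1)), 2), Mul(Pow(-10, -1), -5))), 114) = Add(Mul(-107, Add(Pow(Add(-2, Rational(-1, 10)), 2), Mul(Rational(-1, 10), -5))), 114) = Add(Mul(-107, Add(Pow(Rational(-21, 10), 2), Rational(1, 2))), 114) = Add(Mul(-107, Add(Rational(441, 100), Rational(1, 2))), 114) = Add(Mul(-107, Rational(491, 100)), 114) = Add(Rational(-52537, 100), 114) = Rational(-41137, 100)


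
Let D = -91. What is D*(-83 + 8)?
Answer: 6825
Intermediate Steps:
D*(-83 + 8) = -91*(-83 + 8) = -91*(-75) = 6825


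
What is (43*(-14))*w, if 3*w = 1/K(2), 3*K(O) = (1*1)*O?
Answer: -301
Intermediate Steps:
K(O) = O/3 (K(O) = ((1*1)*O)/3 = (1*O)/3 = O/3)
w = ½ (w = 1/(3*(((⅓)*2))) = 1/(3*(⅔)) = (⅓)*(3/2) = ½ ≈ 0.50000)
(43*(-14))*w = (43*(-14))*(½) = -602*½ = -301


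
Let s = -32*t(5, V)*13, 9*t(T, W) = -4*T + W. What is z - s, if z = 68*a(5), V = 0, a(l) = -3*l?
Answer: -17500/9 ≈ -1944.4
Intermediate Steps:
t(T, W) = -4*T/9 + W/9 (t(T, W) = (-4*T + W)/9 = (W - 4*T)/9 = -4*T/9 + W/9)
s = 8320/9 (s = -32*(-4/9*5 + (⅑)*0)*13 = -32*(-20/9 + 0)*13 = -32*(-20/9)*13 = (640/9)*13 = 8320/9 ≈ 924.44)
z = -1020 (z = 68*(-3*5) = 68*(-15) = -1020)
z - s = -1020 - 1*8320/9 = -1020 - 8320/9 = -17500/9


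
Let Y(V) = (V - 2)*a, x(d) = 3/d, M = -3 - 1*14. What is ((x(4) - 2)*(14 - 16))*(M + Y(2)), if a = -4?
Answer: -85/2 ≈ -42.500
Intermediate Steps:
M = -17 (M = -3 - 14 = -17)
Y(V) = 8 - 4*V (Y(V) = (V - 2)*(-4) = (-2 + V)*(-4) = 8 - 4*V)
((x(4) - 2)*(14 - 16))*(M + Y(2)) = ((3/4 - 2)*(14 - 16))*(-17 + (8 - 4*2)) = ((3*(¼) - 2)*(-2))*(-17 + (8 - 8)) = ((¾ - 2)*(-2))*(-17 + 0) = -5/4*(-2)*(-17) = (5/2)*(-17) = -85/2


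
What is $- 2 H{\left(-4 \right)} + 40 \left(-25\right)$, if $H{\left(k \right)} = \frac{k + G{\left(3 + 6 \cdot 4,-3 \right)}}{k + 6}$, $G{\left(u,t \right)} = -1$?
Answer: $-995$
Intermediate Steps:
$H{\left(k \right)} = \frac{-1 + k}{6 + k}$ ($H{\left(k \right)} = \frac{k - 1}{k + 6} = \frac{-1 + k}{6 + k}$)
$- 2 H{\left(-4 \right)} + 40 \left(-25\right) = - 2 \frac{-1 - 4}{6 - 4} + 40 \left(-25\right) = - 2 \cdot \frac{1}{2} \left(-5\right) - 1000 = \left(-2\right) \left(- \frac{5}{2}\right) - 1000 = 5 - 1000 = -995$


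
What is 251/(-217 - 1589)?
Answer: -251/1806 ≈ -0.13898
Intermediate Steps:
251/(-217 - 1589) = 251/(-1806) = 251*(-1/1806) = -251/1806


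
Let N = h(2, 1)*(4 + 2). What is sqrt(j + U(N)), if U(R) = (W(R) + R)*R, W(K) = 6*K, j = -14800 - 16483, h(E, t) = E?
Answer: 5*I*sqrt(1211) ≈ 174.0*I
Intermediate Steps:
j = -31283
N = 12 (N = 2*(4 + 2) = 2*6 = 12)
U(R) = 7*R**2 (U(R) = (6*R + R)*R = (7*R)*R = 7*R**2)
sqrt(j + U(N)) = sqrt(-31283 + 7*12**2) = sqrt(-31283 + 7*144) = sqrt(-31283 + 1008) = sqrt(-30275) = 5*I*sqrt(1211)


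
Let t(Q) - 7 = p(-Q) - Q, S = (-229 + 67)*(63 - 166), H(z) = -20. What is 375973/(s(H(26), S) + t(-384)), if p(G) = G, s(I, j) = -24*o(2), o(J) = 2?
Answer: 375973/727 ≈ 517.16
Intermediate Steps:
S = 16686 (S = -162*(-103) = 16686)
s(I, j) = -48 (s(I, j) = -24*2 = -48)
t(Q) = 7 - 2*Q (t(Q) = 7 + (-Q - Q) = 7 - 2*Q)
375973/(s(H(26), S) + t(-384)) = 375973/(-48 + (7 - 2*(-384))) = 375973/(-48 + (7 + 768)) = 375973/(-48 + 775) = 375973/727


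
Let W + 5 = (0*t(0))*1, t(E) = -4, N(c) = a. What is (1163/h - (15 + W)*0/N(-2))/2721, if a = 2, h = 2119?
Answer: 1163/5765799 ≈ 0.00020171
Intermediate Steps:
N(c) = 2
W = -5 (W = -5 + (0*(-4))*1 = -5 + 0*1 = -5 + 0 = -5)
(1163/h - (15 + W)*0/N(-2))/2721 = (1163/2119 - (15 - 5)*0/2)/2721 = (1163*(1/2119) - 10*0*(½))*(1/2721) = (1163/2119 - 10*0)*(1/2721) = (1163/2119 - 1*0)*(1/2721) = (1163/2119 + 0)*(1/2721) = (1163/2119)*(1/2721) = 1163/5765799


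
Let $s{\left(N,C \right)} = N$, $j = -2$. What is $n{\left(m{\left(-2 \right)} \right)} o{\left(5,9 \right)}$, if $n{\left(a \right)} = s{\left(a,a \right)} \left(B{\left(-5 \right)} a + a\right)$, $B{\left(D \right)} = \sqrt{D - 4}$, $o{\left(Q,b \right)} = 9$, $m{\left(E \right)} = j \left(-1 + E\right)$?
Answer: $324 + 972 i \approx 324.0 + 972.0 i$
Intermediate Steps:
$m{\left(E \right)} = 2 - 2 E$ ($m{\left(E \right)} = - 2 \left(-1 + E\right) = 2 - 2 E$)
$B{\left(D \right)} = \sqrt{-4 + D}$
$n{\left(a \right)} = a \left(a + 3 i a\right)$ ($n{\left(a \right)} = a \left(\sqrt{-4 - 5} a + a\right) = a \left(\sqrt{-9} a + a\right) = a \left(3 i a + a\right) = a \left(a + 3 i a\right)$)
$n{\left(m{\left(-2 \right)} \right)} o{\left(5,9 \right)} = \left(2 - -4\right)^{2} \left(1 + 3 i\right) 9 = \left(2 + 4\right)^{2} \left(1 + 3 i\right) 9 = 6^{2} \left(1 + 3 i\right) 9 = 36 \left(1 + 3 i\right) 9 = \left(36 + 108 i\right) 9 = 324 + 972 i$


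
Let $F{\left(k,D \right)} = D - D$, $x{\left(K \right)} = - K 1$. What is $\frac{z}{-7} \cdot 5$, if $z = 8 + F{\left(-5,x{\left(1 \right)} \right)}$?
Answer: $- \frac{40}{7} \approx -5.7143$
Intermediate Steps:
$x{\left(K \right)} = - K$
$F{\left(k,D \right)} = 0$
$z = 8$ ($z = 8 + 0 = 8$)
$\frac{z}{-7} \cdot 5 = \frac{8}{-7} \cdot 5 = 8 \left(- \frac{1}{7}\right) 5 = \left(- \frac{8}{7}\right) 5 = - \frac{40}{7}$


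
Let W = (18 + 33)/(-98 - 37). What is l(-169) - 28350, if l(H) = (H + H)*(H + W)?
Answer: 1300486/45 ≈ 28900.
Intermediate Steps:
W = -17/45 (W = 51/(-135) = 51*(-1/135) = -17/45 ≈ -0.37778)
l(H) = 2*H*(-17/45 + H) (l(H) = (H + H)*(H - 17/45) = (2*H)*(-17/45 + H) = 2*H*(-17/45 + H))
l(-169) - 28350 = (2/45)*(-169)*(-17 + 45*(-169)) - 28350 = (2/45)*(-169)*(-17 - 7605) - 28350 = (2/45)*(-169)*(-7622) - 28350 = 2576236/45 - 28350 = 1300486/45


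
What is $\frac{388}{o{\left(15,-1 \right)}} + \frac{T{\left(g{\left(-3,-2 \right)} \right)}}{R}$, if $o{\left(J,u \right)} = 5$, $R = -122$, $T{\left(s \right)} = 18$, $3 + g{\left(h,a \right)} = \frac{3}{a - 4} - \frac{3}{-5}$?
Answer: $\frac{23623}{305} \approx 77.452$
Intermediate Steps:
$g{\left(h,a \right)} = - \frac{12}{5} + \frac{3}{-4 + a}$ ($g{\left(h,a \right)} = -3 + \left(\frac{3}{a - 4} - \frac{3}{-5}\right) = -3 + \left(\frac{3}{-4 + a} - - \frac{3}{5}\right) = -3 + \left(\frac{3}{-4 + a} + \frac{3}{5}\right) = -3 + \left(\frac{3}{5} + \frac{3}{-4 + a}\right) = - \frac{12}{5} + \frac{3}{-4 + a}$)
$\frac{388}{o{\left(15,-1 \right)}} + \frac{T{\left(g{\left(-3,-2 \right)} \right)}}{R} = \frac{388}{5} + \frac{18}{-122} = 388 \cdot \frac{1}{5} + 18 \left(- \frac{1}{122}\right) = \frac{388}{5} - \frac{9}{61} = \frac{23623}{305}$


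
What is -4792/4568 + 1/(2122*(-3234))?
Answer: -4110666823/3918514908 ≈ -1.0490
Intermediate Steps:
-4792/4568 + 1/(2122*(-3234)) = -4792*1/4568 + (1/2122)*(-1/3234) = -599/571 - 1/6862548 = -4110666823/3918514908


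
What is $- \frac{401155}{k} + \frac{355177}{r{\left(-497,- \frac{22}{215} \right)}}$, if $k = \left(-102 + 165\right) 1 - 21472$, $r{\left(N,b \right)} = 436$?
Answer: $\frac{7778887973}{9334324} \approx 833.36$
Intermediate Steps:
$k = -21409$ ($k = 63 \cdot 1 - 21472 = 63 - 21472 = -21409$)
$- \frac{401155}{k} + \frac{355177}{r{\left(-497,- \frac{22}{215} \right)}} = - \frac{401155}{-21409} + \frac{355177}{436} = \left(-401155\right) \left(- \frac{1}{21409}\right) + 355177 \cdot \frac{1}{436} = \frac{401155}{21409} + \frac{355177}{436} = \frac{7778887973}{9334324}$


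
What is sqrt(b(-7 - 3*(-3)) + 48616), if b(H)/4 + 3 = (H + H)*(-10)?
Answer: 2*sqrt(12111) ≈ 220.10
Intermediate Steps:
b(H) = -12 - 80*H (b(H) = -12 + 4*((H + H)*(-10)) = -12 + 4*((2*H)*(-10)) = -12 + 4*(-20*H) = -12 - 80*H)
sqrt(b(-7 - 3*(-3)) + 48616) = sqrt((-12 - 80*(-7 - 3*(-3))) + 48616) = sqrt((-12 - 80*(-7 + 9)) + 48616) = sqrt((-12 - 80*2) + 48616) = sqrt((-12 - 160) + 48616) = sqrt(-172 + 48616) = sqrt(48444) = 2*sqrt(12111)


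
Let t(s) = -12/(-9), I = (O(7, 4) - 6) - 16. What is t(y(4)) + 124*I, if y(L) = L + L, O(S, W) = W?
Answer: -6692/3 ≈ -2230.7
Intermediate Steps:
y(L) = 2*L
I = -18 (I = (4 - 6) - 16 = -2 - 16 = -18)
t(s) = 4/3 (t(s) = -12*(-⅑) = 4/3)
t(y(4)) + 124*I = 4/3 + 124*(-18) = 4/3 - 2232 = -6692/3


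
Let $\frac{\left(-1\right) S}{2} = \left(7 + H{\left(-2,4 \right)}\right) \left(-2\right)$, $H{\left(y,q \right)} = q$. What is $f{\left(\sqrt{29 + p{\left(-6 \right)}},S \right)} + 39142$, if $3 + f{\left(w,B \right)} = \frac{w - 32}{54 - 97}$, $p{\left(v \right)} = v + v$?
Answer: $\frac{1683009}{43} - \frac{\sqrt{17}}{43} \approx 39140.0$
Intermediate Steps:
$p{\left(v \right)} = 2 v$
$S = 44$ ($S = - 2 \left(7 + 4\right) \left(-2\right) = - 2 \cdot 11 \left(-2\right) = \left(-2\right) \left(-22\right) = 44$)
$f{\left(w,B \right)} = - \frac{97}{43} - \frac{w}{43}$ ($f{\left(w,B \right)} = -3 + \frac{w - 32}{54 - 97} = -3 + \frac{-32 + w}{-43} = -3 + \left(-32 + w\right) \left(- \frac{1}{43}\right) = -3 - \left(- \frac{32}{43} + \frac{w}{43}\right) = - \frac{97}{43} - \frac{w}{43}$)
$f{\left(\sqrt{29 + p{\left(-6 \right)}},S \right)} + 39142 = \left(- \frac{97}{43} - \frac{\sqrt{29 + 2 \left(-6\right)}}{43}\right) + 39142 = \left(- \frac{97}{43} - \frac{\sqrt{29 - 12}}{43}\right) + 39142 = \left(- \frac{97}{43} - \frac{\sqrt{17}}{43}\right) + 39142 = \frac{1683009}{43} - \frac{\sqrt{17}}{43}$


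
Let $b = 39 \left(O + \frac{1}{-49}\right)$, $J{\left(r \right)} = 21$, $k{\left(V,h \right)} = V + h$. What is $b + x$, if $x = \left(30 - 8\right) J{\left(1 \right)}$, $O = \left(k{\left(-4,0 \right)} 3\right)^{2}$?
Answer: $\frac{297783}{49} \approx 6077.2$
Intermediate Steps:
$O = 144$ ($O = \left(\left(-4 + 0\right) 3\right)^{2} = \left(\left(-4\right) 3\right)^{2} = \left(-12\right)^{2} = 144$)
$x = 462$ ($x = \left(30 - 8\right) 21 = 22 \cdot 21 = 462$)
$b = \frac{275145}{49}$ ($b = 39 \left(144 + \frac{1}{-49}\right) = 39 \left(144 - \frac{1}{49}\right) = 39 \cdot \frac{7055}{49} = \frac{275145}{49} \approx 5615.2$)
$b + x = \frac{275145}{49} + 462 = \frac{297783}{49}$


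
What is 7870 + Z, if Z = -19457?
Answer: -11587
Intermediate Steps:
7870 + Z = 7870 - 19457 = -11587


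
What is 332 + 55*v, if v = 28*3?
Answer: 4952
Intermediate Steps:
v = 84
332 + 55*v = 332 + 55*84 = 332 + 4620 = 4952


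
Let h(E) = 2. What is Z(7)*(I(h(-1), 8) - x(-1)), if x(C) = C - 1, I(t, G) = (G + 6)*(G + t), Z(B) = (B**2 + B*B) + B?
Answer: 14910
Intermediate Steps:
Z(B) = B + 2*B**2 (Z(B) = (B**2 + B**2) + B = 2*B**2 + B = B + 2*B**2)
I(t, G) = (6 + G)*(G + t)
x(C) = -1 + C
Z(7)*(I(h(-1), 8) - x(-1)) = (7*(1 + 2*7))*((8**2 + 6*8 + 6*2 + 8*2) - (-1 - 1)) = (7*(1 + 14))*((64 + 48 + 12 + 16) - 1*(-2)) = (7*15)*(140 + 2) = 105*142 = 14910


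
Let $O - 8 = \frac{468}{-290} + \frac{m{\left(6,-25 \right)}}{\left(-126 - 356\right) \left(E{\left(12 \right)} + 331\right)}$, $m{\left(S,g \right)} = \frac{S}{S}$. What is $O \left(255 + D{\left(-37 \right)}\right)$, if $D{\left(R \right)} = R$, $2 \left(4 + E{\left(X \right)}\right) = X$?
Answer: $\frac{16200496799}{11636685} \approx 1392.2$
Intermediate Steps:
$m{\left(S,g \right)} = 1$
$E{\left(X \right)} = -4 + \frac{X}{2}$
$O = \frac{148628411}{23273370}$ ($O = 8 + \left(\frac{468}{-290} + 1 \frac{1}{\left(-126 - 356\right) \left(\left(-4 + \frac{1}{2} \cdot 12\right) + 331\right)}\right) = 8 + \left(468 \left(- \frac{1}{290}\right) + 1 \frac{1}{\left(-482\right) \left(\left(-4 + 6\right) + 331\right)}\right) = 8 - \left(\frac{234}{145} - \frac{1}{\left(-482\right) \left(2 + 331\right)}\right) = 8 - \left(\frac{234}{145} - \frac{1}{\left(-482\right) 333}\right) = 8 - \left(\frac{234}{145} - \frac{1}{-160506}\right) = 8 + \left(- \frac{234}{145} + 1 \left(- \frac{1}{160506}\right)\right) = 8 - \frac{37558549}{23273370} = \frac{148628411}{23273370} \approx 6.3862$)
$O \left(255 + D{\left(-37 \right)}\right) = \frac{148628411 \left(255 - 37\right)}{23273370} = \frac{148628411}{23273370} \cdot 218 = \frac{16200496799}{11636685}$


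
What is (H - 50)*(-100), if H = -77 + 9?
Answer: 11800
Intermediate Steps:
H = -68
(H - 50)*(-100) = (-68 - 50)*(-100) = -118*(-100) = 11800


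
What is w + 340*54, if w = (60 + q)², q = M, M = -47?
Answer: 18529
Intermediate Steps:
q = -47
w = 169 (w = (60 - 47)² = 13² = 169)
w + 340*54 = 169 + 340*54 = 169 + 18360 = 18529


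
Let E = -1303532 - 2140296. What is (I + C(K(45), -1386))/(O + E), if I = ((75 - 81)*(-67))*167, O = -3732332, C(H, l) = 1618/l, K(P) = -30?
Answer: -46523053/4973078880 ≈ -0.0093550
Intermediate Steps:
E = -3443828
I = 67134 (I = -6*(-67)*167 = 402*167 = 67134)
(I + C(K(45), -1386))/(O + E) = (67134 + 1618/(-1386))/(-3732332 - 3443828) = (67134 + 1618*(-1/1386))/(-7176160) = (67134 - 809/693)*(-1/7176160) = (46523053/693)*(-1/7176160) = -46523053/4973078880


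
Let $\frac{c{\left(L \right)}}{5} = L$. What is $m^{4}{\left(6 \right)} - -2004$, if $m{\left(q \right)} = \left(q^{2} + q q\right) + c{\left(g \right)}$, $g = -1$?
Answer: $20153125$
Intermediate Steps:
$c{\left(L \right)} = 5 L$
$m{\left(q \right)} = -5 + 2 q^{2}$ ($m{\left(q \right)} = \left(q^{2} + q q\right) + 5 \left(-1\right) = \left(q^{2} + q^{2}\right) - 5 = 2 q^{2} - 5 = -5 + 2 q^{2}$)
$m^{4}{\left(6 \right)} - -2004 = \left(-5 + 2 \cdot 6^{2}\right)^{4} - -2004 = \left(-5 + 2 \cdot 36\right)^{4} + 2004 = \left(-5 + 72\right)^{4} + 2004 = 67^{4} + 2004 = 20151121 + 2004 = 20153125$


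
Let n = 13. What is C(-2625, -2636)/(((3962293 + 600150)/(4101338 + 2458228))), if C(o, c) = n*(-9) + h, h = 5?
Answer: -734671392/4562443 ≈ -161.03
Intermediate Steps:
C(o, c) = -112 (C(o, c) = 13*(-9) + 5 = -117 + 5 = -112)
C(-2625, -2636)/(((3962293 + 600150)/(4101338 + 2458228))) = -112*(4101338 + 2458228)/(3962293 + 600150) = -112/(4562443/6559566) = -112/(4562443*(1/6559566)) = -112/4562443/6559566 = -112*6559566/4562443 = -734671392/4562443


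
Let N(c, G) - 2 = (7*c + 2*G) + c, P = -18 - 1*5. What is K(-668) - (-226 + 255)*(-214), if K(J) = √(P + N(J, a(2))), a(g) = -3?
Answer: 6206 + I*√5371 ≈ 6206.0 + 73.287*I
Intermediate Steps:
P = -23 (P = -18 - 5 = -23)
N(c, G) = 2 + 2*G + 8*c (N(c, G) = 2 + ((7*c + 2*G) + c) = 2 + ((2*G + 7*c) + c) = 2 + (2*G + 8*c) = 2 + 2*G + 8*c)
K(J) = √(-27 + 8*J) (K(J) = √(-23 + (2 + 2*(-3) + 8*J)) = √(-23 + (2 - 6 + 8*J)) = √(-23 + (-4 + 8*J)) = √(-27 + 8*J))
K(-668) - (-226 + 255)*(-214) = √(-27 + 8*(-668)) - (-226 + 255)*(-214) = √(-27 - 5344) - 29*(-214) = √(-5371) - 1*(-6206) = I*√5371 + 6206 = 6206 + I*√5371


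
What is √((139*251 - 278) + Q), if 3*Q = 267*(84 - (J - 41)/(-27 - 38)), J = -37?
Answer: √1049505/5 ≈ 204.89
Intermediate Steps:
Q = 36846/5 (Q = (267*(84 - (-37 - 41)/(-27 - 38)))/3 = (267*(84 - (-78)/(-65)))/3 = (267*(84 - (-78)*(-1)/65))/3 = (267*(84 - 1*6/5))/3 = (267*(84 - 6/5))/3 = (267*(414/5))/3 = (⅓)*(110538/5) = 36846/5 ≈ 7369.2)
√((139*251 - 278) + Q) = √((139*251 - 278) + 36846/5) = √((34889 - 278) + 36846/5) = √(34611 + 36846/5) = √(209901/5) = √1049505/5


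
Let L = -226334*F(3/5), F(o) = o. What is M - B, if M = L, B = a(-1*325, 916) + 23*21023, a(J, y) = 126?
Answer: -3097277/5 ≈ -6.1946e+5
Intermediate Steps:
B = 483655 (B = 126 + 23*21023 = 126 + 483529 = 483655)
L = -679002/5 ≈ -1.3580e+5
M = -679002/5 ≈ -1.3580e+5
M - B = -679002/5 - 1*483655 = -679002/5 - 483655 = -3097277/5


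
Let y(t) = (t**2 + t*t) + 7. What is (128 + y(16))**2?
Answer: 418609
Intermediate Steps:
y(t) = 7 + 2*t**2 (y(t) = (t**2 + t**2) + 7 = 2*t**2 + 7 = 7 + 2*t**2)
(128 + y(16))**2 = (128 + (7 + 2*16**2))**2 = (128 + (7 + 2*256))**2 = (128 + (7 + 512))**2 = (128 + 519)**2 = 647**2 = 418609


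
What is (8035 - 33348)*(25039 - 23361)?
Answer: -42475214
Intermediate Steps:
(8035 - 33348)*(25039 - 23361) = -25313*1678 = -42475214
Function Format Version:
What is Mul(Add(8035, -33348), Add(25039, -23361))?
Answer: -42475214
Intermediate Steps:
Mul(Add(8035, -33348), Add(25039, -23361)) = Mul(-25313, 1678) = -42475214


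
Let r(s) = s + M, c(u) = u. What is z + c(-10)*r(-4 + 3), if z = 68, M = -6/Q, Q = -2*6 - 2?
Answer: 516/7 ≈ 73.714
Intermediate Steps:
Q = -14 (Q = -12 - 2 = -14)
M = 3/7 (M = -6/(-14) = -6*(-1/14) = 3/7 ≈ 0.42857)
r(s) = 3/7 + s (r(s) = s + 3/7 = 3/7 + s)
z + c(-10)*r(-4 + 3) = 68 - 10*(3/7 + (-4 + 3)) = 68 - 10*(3/7 - 1) = 68 - 10*(-4/7) = 68 + 40/7 = 516/7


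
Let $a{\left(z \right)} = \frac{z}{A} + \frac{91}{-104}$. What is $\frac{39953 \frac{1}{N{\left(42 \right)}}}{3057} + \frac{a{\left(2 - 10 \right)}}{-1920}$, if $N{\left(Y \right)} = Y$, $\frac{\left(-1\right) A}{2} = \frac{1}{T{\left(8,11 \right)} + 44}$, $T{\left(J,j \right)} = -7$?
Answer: $\frac{77093057}{328688640} \approx 0.23455$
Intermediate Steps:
$A = - \frac{2}{37}$ ($A = - \frac{2}{-7 + 44} = - \frac{2}{37} \approx -0.054054$)
$a{\left(z \right)} = - \frac{7}{8} - \frac{37 z}{2}$ ($a{\left(z \right)} = \frac{z}{- \frac{2}{37}} + \frac{91}{-104} = z \left(- \frac{37}{2}\right) + 91 \left(- \frac{1}{104}\right) = - \frac{37 z}{2} - \frac{7}{8} = - \frac{7}{8} - \frac{37 z}{2}$)
$\frac{39953 \frac{1}{N{\left(42 \right)}}}{3057} + \frac{a{\left(2 - 10 \right)}}{-1920} = \frac{39953 \cdot \frac{1}{42}}{3057} + \frac{- \frac{7}{8} - \frac{37 \left(2 - 10\right)}{2}}{-1920} = 39953 \cdot \frac{1}{42} \cdot \frac{1}{3057} + \left(- \frac{7}{8} - -148\right) \left(- \frac{1}{1920}\right) = \frac{39953}{42} \cdot \frac{1}{3057} + \left(- \frac{7}{8} + 148\right) \left(- \frac{1}{1920}\right) = \frac{39953}{128394} + \frac{1177}{8} \left(- \frac{1}{1920}\right) = \frac{39953}{128394} - \frac{1177}{15360} = \frac{77093057}{328688640}$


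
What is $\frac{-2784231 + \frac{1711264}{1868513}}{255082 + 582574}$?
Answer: $- \frac{5202370107239}{1565171125528} \approx -3.3238$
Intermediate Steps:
$\frac{-2784231 + \frac{1711264}{1868513}}{255082 + 582574} = \frac{-2784231 + 1711264 \cdot \frac{1}{1868513}}{837656} = \left(-2784231 + \frac{1711264}{1868513}\right) \frac{1}{837656} = \left(- \frac{5202370107239}{1868513}\right) \frac{1}{837656} = - \frac{5202370107239}{1565171125528}$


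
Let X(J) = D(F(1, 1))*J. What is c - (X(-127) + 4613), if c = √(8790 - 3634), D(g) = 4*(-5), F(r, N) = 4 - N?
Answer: -7153 + 2*√1289 ≈ -7081.2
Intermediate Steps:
D(g) = -20
c = 2*√1289 (c = √5156 = 2*√1289 ≈ 71.805)
X(J) = -20*J
c - (X(-127) + 4613) = 2*√1289 - (-20*(-127) + 4613) = 2*√1289 - (2540 + 4613) = 2*√1289 - 1*7153 = 2*√1289 - 7153 = -7153 + 2*√1289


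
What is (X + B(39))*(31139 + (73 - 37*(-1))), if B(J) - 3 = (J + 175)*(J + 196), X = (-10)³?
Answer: 1540356957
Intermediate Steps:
X = -1000
B(J) = 3 + (175 + J)*(196 + J) (B(J) = 3 + (J + 175)*(J + 196) = 3 + (175 + J)*(196 + J))
(X + B(39))*(31139 + (73 - 37*(-1))) = (-1000 + (34303 + 39² + 371*39))*(31139 + (73 - 37*(-1))) = (-1000 + (34303 + 1521 + 14469))*(31139 + (73 + 37)) = (-1000 + 50293)*(31139 + 110) = 49293*31249 = 1540356957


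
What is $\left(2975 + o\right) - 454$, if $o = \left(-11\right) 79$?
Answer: $1652$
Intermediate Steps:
$o = -869$
$\left(2975 + o\right) - 454 = \left(2975 - 869\right) - 454 = 2106 - 454 = 1652$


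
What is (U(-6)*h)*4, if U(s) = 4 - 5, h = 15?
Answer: -60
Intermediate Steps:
U(s) = -1
(U(-6)*h)*4 = -1*15*4 = -15*4 = -60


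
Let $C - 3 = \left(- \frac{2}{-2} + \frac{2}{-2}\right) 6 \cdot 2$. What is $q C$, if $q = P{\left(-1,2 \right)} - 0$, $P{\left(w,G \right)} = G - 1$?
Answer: $3$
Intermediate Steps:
$P{\left(w,G \right)} = -1 + G$ ($P{\left(w,G \right)} = G - 1 = -1 + G$)
$C = 3$ ($C = 3 + \left(- \frac{2}{-2} + \frac{2}{-2}\right) 6 \cdot 2 = 3 + \left(\left(-2\right) \left(- \frac{1}{2}\right) + 2 \left(- \frac{1}{2}\right)\right) 6 \cdot 2 = 3 + \left(1 - 1\right) 6 \cdot 2 = 3 + 0 \cdot 6 \cdot 2 = 3 + 0 \cdot 2 = 3 + 0 = 3$)
$q = 1$ ($q = \left(-1 + 2\right) - 0 = 1 + 0 = 1$)
$q C = 1 \cdot 3 = 3$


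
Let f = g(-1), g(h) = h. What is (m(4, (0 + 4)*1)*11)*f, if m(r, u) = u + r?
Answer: -88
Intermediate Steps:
m(r, u) = r + u
f = -1
(m(4, (0 + 4)*1)*11)*f = ((4 + (0 + 4)*1)*11)*(-1) = ((4 + 4*1)*11)*(-1) = ((4 + 4)*11)*(-1) = (8*11)*(-1) = 88*(-1) = -88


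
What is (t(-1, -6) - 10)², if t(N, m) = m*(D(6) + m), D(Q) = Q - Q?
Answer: 676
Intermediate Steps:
D(Q) = 0
t(N, m) = m² (t(N, m) = m*(0 + m) = m*m = m²)
(t(-1, -6) - 10)² = ((-6)² - 10)² = (36 - 10)² = 26² = 676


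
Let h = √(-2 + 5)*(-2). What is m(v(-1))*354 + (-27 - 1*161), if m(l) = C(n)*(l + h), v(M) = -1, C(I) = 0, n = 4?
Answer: -188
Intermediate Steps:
h = -2*√3 (h = √3*(-2) = -2*√3 ≈ -3.4641)
m(l) = 0 (m(l) = 0*(l - 2*√3) = 0)
m(v(-1))*354 + (-27 - 1*161) = 0*354 + (-27 - 1*161) = 0 + (-27 - 161) = 0 - 188 = -188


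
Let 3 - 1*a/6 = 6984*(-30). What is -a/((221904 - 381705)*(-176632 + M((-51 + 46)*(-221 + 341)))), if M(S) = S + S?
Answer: -209523/4736288572 ≈ -4.4238e-5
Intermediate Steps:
M(S) = 2*S
a = 1257138 (a = 18 - 41904*(-30) = 18 - 6*(-209520) = 18 + 1257120 = 1257138)
-a/((221904 - 381705)*(-176632 + M((-51 + 46)*(-221 + 341)))) = -1257138/((221904 - 381705)*(-176632 + 2*((-51 + 46)*(-221 + 341)))) = -1257138/((-159801*(-176632 + 2*(-5*120)))) = -1257138/((-159801*(-176632 + 2*(-600)))) = -1257138/((-159801*(-176632 - 1200))) = -1257138/((-159801*(-177832))) = -1257138/28417731432 = -1*209523/4736288572 = -209523/4736288572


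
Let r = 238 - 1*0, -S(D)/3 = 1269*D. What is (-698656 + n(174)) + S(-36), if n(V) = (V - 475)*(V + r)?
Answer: -685616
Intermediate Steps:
S(D) = -3807*D
r = 238 (r = 238 + 0 = 238)
n(V) = (-475 + V)*(238 + V) (n(V) = (V - 475)*(V + 238) = (-475 + V)*(238 + V))
(-698656 + n(174)) + S(-36) = (-698656 + (-113050 + 174**2 - 237*174)) - 3807*(-36) = (-698656 + (-113050 + 30276 - 41238)) + 137052 = (-698656 - 124012) + 137052 = -822668 + 137052 = -685616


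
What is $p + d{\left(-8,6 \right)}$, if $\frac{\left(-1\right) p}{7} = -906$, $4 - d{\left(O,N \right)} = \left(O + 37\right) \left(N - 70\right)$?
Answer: $8202$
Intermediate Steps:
$d{\left(O,N \right)} = 4 - \left(-70 + N\right) \left(37 + O\right)$ ($d{\left(O,N \right)} = 4 - \left(O + 37\right) \left(N - 70\right) = 4 - \left(37 + O\right) \left(-70 + N\right) = 4 - \left(-70 + N\right) \left(37 + O\right)$)
$p = 6342$ ($p = \left(-7\right) \left(-906\right) = 6342$)
$p + d{\left(-8,6 \right)} = 6342 + \left(2594 - 222 + 70 \left(-8\right) - 6 \left(-8\right)\right) = 6342 + \left(2594 - 222 - 560 + 48\right) = 6342 + 1860 = 8202$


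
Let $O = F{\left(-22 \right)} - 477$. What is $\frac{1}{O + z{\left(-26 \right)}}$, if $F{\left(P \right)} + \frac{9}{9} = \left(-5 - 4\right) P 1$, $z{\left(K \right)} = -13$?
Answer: $- \frac{1}{293} \approx -0.003413$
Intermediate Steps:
$F{\left(P \right)} = -1 - 9 P$ ($F{\left(P \right)} = -1 + \left(-5 - 4\right) P 1 = -1 + - 9 P 1 = -1 - 9 P$)
$O = -280$ ($O = \left(-1 - -198\right) - 477 = \left(-1 + 198\right) - 477 = 197 - 477 = -280$)
$\frac{1}{O + z{\left(-26 \right)}} = \frac{1}{-280 - 13} = \frac{1}{-293} = - \frac{1}{293}$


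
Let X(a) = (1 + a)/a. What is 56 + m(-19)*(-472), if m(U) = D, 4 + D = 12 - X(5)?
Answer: -15768/5 ≈ -3153.6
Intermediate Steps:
X(a) = (1 + a)/a
D = 34/5 (D = -4 + (12 - (1 + 5)/5) = -4 + (12 - 6/5) = -4 + 54/5 = 34/5 ≈ 6.8000)
m(U) = 34/5
56 + m(-19)*(-472) = 56 + (34/5)*(-472) = 56 - 16048/5 = -15768/5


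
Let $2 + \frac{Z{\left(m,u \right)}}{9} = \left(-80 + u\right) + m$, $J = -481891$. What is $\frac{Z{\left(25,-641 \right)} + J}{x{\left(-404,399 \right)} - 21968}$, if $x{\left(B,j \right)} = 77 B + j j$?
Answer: $- \frac{488173}{106125} \approx -4.6$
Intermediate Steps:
$x{\left(B,j \right)} = j^{2} + 77 B$ ($x{\left(B,j \right)} = 77 B + j^{2} = j^{2} + 77 B$)
$Z{\left(m,u \right)} = -738 + 9 m + 9 u$ ($Z{\left(m,u \right)} = -18 + 9 \left(\left(-80 + u\right) + m\right) = -18 + 9 \left(-80 + m + u\right) = -18 + \left(-720 + 9 m + 9 u\right) = -738 + 9 m + 9 u$)
$\frac{Z{\left(25,-641 \right)} + J}{x{\left(-404,399 \right)} - 21968} = \frac{\left(-738 + 9 \cdot 25 + 9 \left(-641\right)\right) - 481891}{\left(399^{2} + 77 \left(-404\right)\right) - 21968} = \frac{\left(-738 + 225 - 5769\right) - 481891}{\left(159201 - 31108\right) - 21968} = \frac{-6282 - 481891}{128093 - 21968} = - \frac{488173}{106125}$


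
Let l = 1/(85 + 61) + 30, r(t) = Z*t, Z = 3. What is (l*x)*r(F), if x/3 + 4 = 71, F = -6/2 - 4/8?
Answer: -18492201/292 ≈ -63329.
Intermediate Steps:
F = -7/2 (F = -6*½ - 4*⅛ = -3 - ½ = -7/2 ≈ -3.5000)
r(t) = 3*t
x = 201 (x = -12 + 3*71 = -12 + 213 = 201)
l = 4381/146 (l = 1/146 + 30 = 4381/146 ≈ 30.007)
(l*x)*r(F) = ((4381/146)*201)*(3*(-7/2)) = (880581/146)*(-21/2) = -18492201/292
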